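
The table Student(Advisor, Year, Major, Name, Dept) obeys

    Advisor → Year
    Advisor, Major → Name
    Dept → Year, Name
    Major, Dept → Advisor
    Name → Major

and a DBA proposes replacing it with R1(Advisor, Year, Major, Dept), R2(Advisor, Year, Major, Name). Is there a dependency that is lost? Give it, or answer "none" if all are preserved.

none

Advisor → Year lies within R1.
Advisor, Major → Name lies within R2.
Dept → Year, Name: restricted closure across fragments reaches Year, Name.
Major, Dept → Advisor lies within R1.
Name → Major lies within R2.
Every dependency is enforceable on the fragments, so the decomposition is dependency-preserving.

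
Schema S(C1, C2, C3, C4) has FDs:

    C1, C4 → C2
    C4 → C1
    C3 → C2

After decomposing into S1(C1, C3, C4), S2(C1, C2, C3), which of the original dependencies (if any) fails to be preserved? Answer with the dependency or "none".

Check C1, C4 → C2: no single fragment contains all of {C1, C2, C4}, and the restricted closure of {C1, C4} across the fragments never reaches {C2}.
C4 → C1 is preserved.
C3 → C2 is preserved.

C1, C4 → C2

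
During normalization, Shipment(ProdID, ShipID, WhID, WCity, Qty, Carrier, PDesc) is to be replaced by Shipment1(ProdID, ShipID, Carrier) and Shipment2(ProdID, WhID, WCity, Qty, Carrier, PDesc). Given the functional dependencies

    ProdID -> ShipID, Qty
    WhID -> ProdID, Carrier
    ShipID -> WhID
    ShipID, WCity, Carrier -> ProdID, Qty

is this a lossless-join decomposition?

Common attributes: Shipment1 ∩ Shipment2 = {ProdID, Carrier}.
Closure of {ProdID, Carrier}: ProdID → ShipID, Qty applies, adding ShipID, Qty; ShipID → WhID applies, adding WhID. So (ProdID, Carrier)⁺ = {ProdID, ShipID, WhID, Qty, Carrier}.
This closure contains every attribute of Shipment1, so Shipment1 ∩ Shipment2 → Shipment1. The join is lossless.

Yes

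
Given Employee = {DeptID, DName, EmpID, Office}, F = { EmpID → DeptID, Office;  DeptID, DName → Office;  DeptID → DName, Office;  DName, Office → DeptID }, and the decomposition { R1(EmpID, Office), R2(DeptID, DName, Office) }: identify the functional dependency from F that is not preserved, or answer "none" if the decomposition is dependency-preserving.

EmpID → DeptID, Office

Check EmpID → DeptID, Office: no single fragment contains all of {DeptID, EmpID, Office}, and the restricted closure of {EmpID} across the fragments never reaches {DeptID, Office}.
DeptID, DName → Office is preserved.
DeptID → DName, Office is preserved.
DName, Office → DeptID is preserved.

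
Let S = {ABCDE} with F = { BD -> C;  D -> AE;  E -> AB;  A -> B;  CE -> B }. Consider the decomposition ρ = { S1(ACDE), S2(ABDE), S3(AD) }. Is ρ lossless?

Yes

Chase test. Columns are ABCDE; row i has aⱼ where attribute j ∈ Si, else bᵢⱼ.
Initial tableau (one row per fragment):
  row 1: a1 b12 a3 a4 a5
  row 2: a1 a2 b23 a4 a5
  row 3: a1 b32 b33 a4 b35
Rows 1 and 3 agree on D; apply D→AE and equate their AE entries.
Rows 1 and 2 agree on E; apply E→AB and equate their AB entries.
Rows 1 and 3 agree on E; apply E→AB and equate their AB entries.
Rows 1 and 2 agree on BD; apply BD→C and equate their C entries.
Rows 1 and 3 agree on BD; apply BD→C and equate their C entries.
Row 1 is now all distinguished symbols — the join is lossless.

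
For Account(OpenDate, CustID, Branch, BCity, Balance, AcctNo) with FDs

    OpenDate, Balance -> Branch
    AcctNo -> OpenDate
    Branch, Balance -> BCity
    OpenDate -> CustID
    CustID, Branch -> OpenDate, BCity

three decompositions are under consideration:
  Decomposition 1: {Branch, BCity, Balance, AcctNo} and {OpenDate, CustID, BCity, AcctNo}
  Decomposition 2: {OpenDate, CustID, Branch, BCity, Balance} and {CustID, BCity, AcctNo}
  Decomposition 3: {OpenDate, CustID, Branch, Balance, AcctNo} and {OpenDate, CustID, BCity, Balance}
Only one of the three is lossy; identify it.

Decomposition 2

Decomposition 1: common = {BCity, AcctNo}, closure = {OpenDate, CustID, BCity, AcctNo} → lossless.
Decomposition 2: common = {CustID, BCity}, closure = {CustID, BCity} → lossy.
Decomposition 3: common = {OpenDate, CustID, Balance}, closure = {OpenDate, CustID, Branch, BCity, Balance} → lossless.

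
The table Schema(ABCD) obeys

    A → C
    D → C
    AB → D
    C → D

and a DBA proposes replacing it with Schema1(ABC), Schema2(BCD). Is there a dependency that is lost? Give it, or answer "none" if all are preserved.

A → C lies within Schema1.
D → C lies within Schema2.
AB → D: restricted closure across fragments reaches D.
C → D lies within Schema2.
Every dependency is enforceable on the fragments, so the decomposition is dependency-preserving.

none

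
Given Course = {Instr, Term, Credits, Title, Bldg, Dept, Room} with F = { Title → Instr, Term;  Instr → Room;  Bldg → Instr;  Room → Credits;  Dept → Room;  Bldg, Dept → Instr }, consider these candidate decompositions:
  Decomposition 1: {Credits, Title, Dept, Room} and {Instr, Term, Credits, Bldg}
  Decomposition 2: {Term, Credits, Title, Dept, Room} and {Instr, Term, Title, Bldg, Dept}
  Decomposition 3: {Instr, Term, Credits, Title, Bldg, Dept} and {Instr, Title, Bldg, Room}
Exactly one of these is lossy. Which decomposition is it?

Decomposition 1

Decomposition 1: common = {Credits}, closure = {Credits} → lossy.
Decomposition 2: common = {Term, Title, Dept}, closure = {Instr, Term, Credits, Title, Dept, Room} → lossless.
Decomposition 3: common = {Instr, Title, Bldg}, closure = {Instr, Term, Credits, Title, Bldg, Room} → lossless.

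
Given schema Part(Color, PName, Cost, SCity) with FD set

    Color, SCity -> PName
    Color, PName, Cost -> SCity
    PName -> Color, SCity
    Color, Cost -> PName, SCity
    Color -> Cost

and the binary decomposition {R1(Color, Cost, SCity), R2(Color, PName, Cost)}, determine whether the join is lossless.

Yes

Common attributes: R1 ∩ R2 = {Color, Cost}.
Closure of {Color, Cost}: Color, Cost → PName, SCity applies, adding PName, SCity. So (Color, Cost)⁺ = {Color, PName, Cost, SCity}.
This closure contains every attribute of R1, so R1 ∩ R2 → R1. The join is lossless.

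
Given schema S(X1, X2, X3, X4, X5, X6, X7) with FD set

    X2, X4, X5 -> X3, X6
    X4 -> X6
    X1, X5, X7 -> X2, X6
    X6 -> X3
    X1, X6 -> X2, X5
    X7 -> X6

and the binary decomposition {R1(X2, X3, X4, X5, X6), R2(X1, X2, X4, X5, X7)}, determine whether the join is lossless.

Yes

Common attributes: R1 ∩ R2 = {X2, X4, X5}.
Closure of {X2, X4, X5}: X2, X4, X5 → X3, X6 applies, adding X3, X6. So (X2, X4, X5)⁺ = {X2, X3, X4, X5, X6}.
This closure contains every attribute of R1, so R1 ∩ R2 → R1. The join is lossless.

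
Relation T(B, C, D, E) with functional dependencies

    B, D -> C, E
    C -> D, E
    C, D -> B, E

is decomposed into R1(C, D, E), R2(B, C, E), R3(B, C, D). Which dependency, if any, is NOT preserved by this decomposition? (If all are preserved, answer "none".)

none

B, D → C, E: restricted closure across fragments reaches C, E.
C → D, E lies within R1.
C, D → B, E: restricted closure across fragments reaches B, E.
Every dependency is enforceable on the fragments, so the decomposition is dependency-preserving.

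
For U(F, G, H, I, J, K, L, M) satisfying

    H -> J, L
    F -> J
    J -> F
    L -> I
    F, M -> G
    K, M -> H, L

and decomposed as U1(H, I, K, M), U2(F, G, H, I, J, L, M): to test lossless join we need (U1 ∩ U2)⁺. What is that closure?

U1 ∩ U2 = {H, I, M}.
H → J, L applies, adding J, L
J → F applies, adding F
F, M → G applies, adding G
Closure: {F, G, H, I, J, L, M}.

F, G, H, I, J, L, M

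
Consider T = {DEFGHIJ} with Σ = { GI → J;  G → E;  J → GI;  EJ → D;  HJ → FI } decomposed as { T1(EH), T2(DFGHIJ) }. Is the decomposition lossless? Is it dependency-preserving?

lossy and not dependency-preserving

Lossless test: (H)⁺ = {H}, which is a superkey of neither fragment — lossy.
Dependency preservation: the restricted closure of {G} across the fragments never reaches {E}, so G → E cannot be enforced without a join — not preserved.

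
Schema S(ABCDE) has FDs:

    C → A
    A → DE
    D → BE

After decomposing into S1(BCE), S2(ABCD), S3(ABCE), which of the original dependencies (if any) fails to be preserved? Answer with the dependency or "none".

D → BE

Check D → BE: no single fragment contains all of {BDE}, and the restricted closure of {D} across the fragments never reaches {BE}.
C → A is preserved.
A → DE is preserved.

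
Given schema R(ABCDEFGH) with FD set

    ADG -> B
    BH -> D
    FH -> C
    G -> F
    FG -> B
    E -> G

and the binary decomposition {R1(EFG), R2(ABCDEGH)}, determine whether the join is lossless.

Common attributes: R1 ∩ R2 = {EG}.
Closure of {EG}: G → F applies, adding F; FG → B applies, adding B. So (EG)⁺ = {BEFG}.
This closure contains every attribute of R1, so R1 ∩ R2 → R1. The join is lossless.

Yes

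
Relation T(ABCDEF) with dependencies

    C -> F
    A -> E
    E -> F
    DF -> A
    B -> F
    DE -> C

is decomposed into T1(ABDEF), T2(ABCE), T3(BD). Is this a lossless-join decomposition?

No

Chase test. Columns are ABCDEF; row i has aⱼ where attribute j ∈ Ti, else bᵢⱼ.
Initial tableau (one row per fragment):
  row 1: a1 a2 b13 a4 a5 a6
  row 2: a1 a2 a3 b24 a5 b26
  row 3: b31 a2 b33 a4 b35 b36
Rows 1 and 2 agree on E; apply E→F and equate their F entries.
Rows 1 and 3 agree on B; apply B→F and equate their F entries.
Rows 1 and 3 agree on DF; apply DF→A and equate their A entries.
Rows 1 and 3 agree on A; apply A→E and equate their E entries.
Rows 1 and 3 agree on DE; apply DE→C and equate their C entries.
No row becomes fully distinguished — the join is lossy.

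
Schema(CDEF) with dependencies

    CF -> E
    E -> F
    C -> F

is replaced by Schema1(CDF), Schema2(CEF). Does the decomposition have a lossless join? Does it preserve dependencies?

Lossless test: (CF)⁺ = {CEF}, which contains all of one fragment — lossless.
Dependency preservation: every FD's attributes lie within a single fragment, so each can be enforced locally — preserved.

lossless and dependency-preserving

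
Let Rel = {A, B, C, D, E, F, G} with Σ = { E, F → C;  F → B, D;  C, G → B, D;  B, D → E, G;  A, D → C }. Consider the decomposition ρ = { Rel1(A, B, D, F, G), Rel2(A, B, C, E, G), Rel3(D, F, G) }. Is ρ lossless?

Chase test. Columns are A, B, C, D, E, F, G; row i has aⱼ where attribute j ∈ Reli, else bᵢⱼ.
Initial tableau (one row per fragment):
  row 1: a1 a2 b13 a4 b15 a6 a7
  row 2: a1 a2 a3 b24 a5 b26 a7
  row 3: b31 b32 b33 a4 b35 a6 a7
Rows 1 and 3 agree on F; apply F→B, D and equate their B, D entries.
Rows 1 and 3 agree on B, D; apply B, D→E, G and equate their E, G entries.
Rows 1 and 3 agree on E, F; apply E, F→C and equate their C entries.
No row becomes fully distinguished — the join is lossy.

No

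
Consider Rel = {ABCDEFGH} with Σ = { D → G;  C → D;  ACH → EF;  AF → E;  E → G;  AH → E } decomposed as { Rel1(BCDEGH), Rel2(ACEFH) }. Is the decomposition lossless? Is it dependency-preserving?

Lossless test: (CEH)⁺ = {CDEGH}, which is a superkey of neither fragment — lossy.
Dependency preservation: every FD's attributes lie within a single fragment, so each can be enforced locally — preserved.

lossy but dependency-preserving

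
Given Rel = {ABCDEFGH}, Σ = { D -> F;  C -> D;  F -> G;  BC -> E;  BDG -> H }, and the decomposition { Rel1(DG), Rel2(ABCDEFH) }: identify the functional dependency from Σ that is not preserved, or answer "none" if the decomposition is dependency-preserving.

F -> G

Check F → G: no single fragment contains all of {FG}, and the restricted closure of {F} across the fragments never reaches {G}.
D → F is preserved.
C → D is preserved.
BC → E is preserved.
BDG → H is preserved.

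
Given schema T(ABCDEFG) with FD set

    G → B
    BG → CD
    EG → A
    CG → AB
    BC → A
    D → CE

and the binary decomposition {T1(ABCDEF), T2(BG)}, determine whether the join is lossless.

Common attributes: T1 ∩ T2 = {B}.
No dependency enlarges {B}, so (B)⁺ = {B}.
The closure contains neither all of T1 = {ABCDEF} nor all of T2 = {BG}, so the common attributes are not a superkey of either fragment. The join is lossy.

No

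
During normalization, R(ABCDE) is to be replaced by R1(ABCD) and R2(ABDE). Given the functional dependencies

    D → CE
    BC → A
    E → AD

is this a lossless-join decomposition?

Common attributes: R1 ∩ R2 = {ABD}.
Closure of {ABD}: D → CE applies, adding CE. So (ABD)⁺ = {ABCDE}.
This closure contains every attribute of R1, so R1 ∩ R2 → R1. The join is lossless.

Yes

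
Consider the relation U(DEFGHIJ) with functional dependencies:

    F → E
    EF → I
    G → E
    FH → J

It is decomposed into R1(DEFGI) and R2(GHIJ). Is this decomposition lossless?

No

Common attributes: R1 ∩ R2 = {GI}.
Closure of {GI}: G → E applies, adding E. So (GI)⁺ = {EGI}.
The closure contains neither all of R1 = {DEFGI} nor all of R2 = {GHIJ}, so the common attributes are not a superkey of either fragment. The join is lossy.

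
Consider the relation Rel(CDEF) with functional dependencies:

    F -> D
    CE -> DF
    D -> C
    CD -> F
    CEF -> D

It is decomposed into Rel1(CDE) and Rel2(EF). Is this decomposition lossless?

Common attributes: Rel1 ∩ Rel2 = {E}.
No dependency enlarges {E}, so (E)⁺ = {E}.
The closure contains neither all of Rel1 = {CDE} nor all of Rel2 = {EF}, so the common attributes are not a superkey of either fragment. The join is lossy.

No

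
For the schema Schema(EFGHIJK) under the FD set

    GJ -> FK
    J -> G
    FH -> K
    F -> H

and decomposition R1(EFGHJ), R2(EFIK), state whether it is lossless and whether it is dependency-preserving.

Lossless test: (EF)⁺ = {EFHK}, which is a superkey of neither fragment — lossy.
Dependency preservation: GJ → FK; FH → K are not contained in any single fragment, but the restricted closure of each left-hand side across the fragments still reaches the right-hand side; the remaining FDs each lie inside some fragment. All dependencies are preserved.

lossy but dependency-preserving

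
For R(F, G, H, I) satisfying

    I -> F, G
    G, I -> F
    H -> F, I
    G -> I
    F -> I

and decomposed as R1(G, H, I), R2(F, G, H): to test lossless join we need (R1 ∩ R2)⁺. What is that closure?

R1 ∩ R2 = {G, H}.
H → F, I applies, adding F, I
Closure: {F, G, H, I}.

F, G, H, I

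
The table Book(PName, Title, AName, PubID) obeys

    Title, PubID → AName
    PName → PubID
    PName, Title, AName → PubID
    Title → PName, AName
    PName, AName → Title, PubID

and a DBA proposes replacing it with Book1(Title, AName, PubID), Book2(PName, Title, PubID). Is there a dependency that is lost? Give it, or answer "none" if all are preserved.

Check PName, AName → Title, PubID: no single fragment contains all of {PName, Title, AName, PubID}, and the restricted closure of {PName, AName} across the fragments never reaches {Title, PubID}.
Title, PubID → AName is preserved.
PName → PubID is preserved.
PName, Title, AName → PubID is preserved.
Title → PName, AName is preserved.

PName, AName → Title, PubID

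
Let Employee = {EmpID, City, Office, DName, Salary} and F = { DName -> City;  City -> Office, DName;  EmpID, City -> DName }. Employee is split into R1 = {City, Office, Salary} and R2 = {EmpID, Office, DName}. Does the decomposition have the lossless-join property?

Common attributes: R1 ∩ R2 = {Office}.
No dependency enlarges {Office}, so (Office)⁺ = {Office}.
The closure contains neither all of R1 = {City, Office, Salary} nor all of R2 = {EmpID, Office, DName}, so the common attributes are not a superkey of either fragment. The join is lossy.

No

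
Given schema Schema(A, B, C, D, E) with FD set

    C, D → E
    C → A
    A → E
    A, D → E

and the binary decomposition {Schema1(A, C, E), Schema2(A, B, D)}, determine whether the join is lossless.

No

Common attributes: Schema1 ∩ Schema2 = {A}.
Closure of {A}: A → E applies, adding E. So (A)⁺ = {A, E}.
The closure contains neither all of Schema1 = {A, C, E} nor all of Schema2 = {A, B, D}, so the common attributes are not a superkey of either fragment. The join is lossy.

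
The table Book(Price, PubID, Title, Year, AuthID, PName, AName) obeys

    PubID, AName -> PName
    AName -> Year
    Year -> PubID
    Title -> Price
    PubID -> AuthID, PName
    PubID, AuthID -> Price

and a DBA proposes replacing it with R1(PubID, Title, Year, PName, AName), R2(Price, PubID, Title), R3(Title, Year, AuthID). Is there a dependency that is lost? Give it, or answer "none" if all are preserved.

Check PubID → AuthID, PName: no single fragment contains all of {PubID, AuthID, PName}, and the restricted closure of {PubID} across the fragments never reaches {AuthID, PName}.
PubID, AName → PName is preserved.
AName → Year is preserved.
Year → PubID is preserved.
Title → Price is preserved.
PubID, AuthID → Price is preserved.

PubID -> AuthID, PName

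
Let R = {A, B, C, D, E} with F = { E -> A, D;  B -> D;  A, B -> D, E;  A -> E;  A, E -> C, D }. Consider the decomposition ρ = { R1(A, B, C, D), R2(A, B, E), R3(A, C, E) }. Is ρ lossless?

Chase test. Columns are A, B, C, D, E; row i has aⱼ where attribute j ∈ Ri, else bᵢⱼ.
Initial tableau (one row per fragment):
  row 1: a1 a2 a3 a4 b15
  row 2: a1 a2 b23 b24 a5
  row 3: a1 b32 a3 b34 a5
Rows 2 and 3 agree on E; apply E→A, D and equate their A, D entries.
Rows 1 and 2 agree on B; apply B→D and equate their D entries.
Rows 1 and 2 agree on A, B; apply A, B→D, E and equate their D, E entries.
Rows 1 and 2 agree on A, E; apply A, E→C, D and equate their C, D entries.
Row 1 is now all distinguished symbols — the join is lossless.

Yes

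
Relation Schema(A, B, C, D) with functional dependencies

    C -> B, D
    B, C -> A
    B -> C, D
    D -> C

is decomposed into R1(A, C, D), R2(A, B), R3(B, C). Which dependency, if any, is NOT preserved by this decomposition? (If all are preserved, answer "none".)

none

C → B, D: restricted closure across fragments reaches B, D.
B, C → A: restricted closure across fragments reaches A.
B → C, D: restricted closure across fragments reaches C, D.
D → C lies within R1.
Every dependency is enforceable on the fragments, so the decomposition is dependency-preserving.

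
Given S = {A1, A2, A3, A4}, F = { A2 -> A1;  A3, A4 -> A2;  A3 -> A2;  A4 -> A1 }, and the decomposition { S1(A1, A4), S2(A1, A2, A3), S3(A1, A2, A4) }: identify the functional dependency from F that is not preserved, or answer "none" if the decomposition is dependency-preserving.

none

A2 → A1 lies within S2.
A3, A4 → A2: restricted closure across fragments reaches A2.
A3 → A2 lies within S2.
A4 → A1 lies within S1.
Every dependency is enforceable on the fragments, so the decomposition is dependency-preserving.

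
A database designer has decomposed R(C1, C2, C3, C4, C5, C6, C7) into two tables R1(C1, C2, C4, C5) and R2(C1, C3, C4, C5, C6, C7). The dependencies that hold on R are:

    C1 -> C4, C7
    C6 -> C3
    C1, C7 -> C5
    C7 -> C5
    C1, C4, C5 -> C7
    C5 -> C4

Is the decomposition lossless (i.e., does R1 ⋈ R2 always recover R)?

No

Common attributes: R1 ∩ R2 = {C1, C4, C5}.
Closure of {C1, C4, C5}: C1 → C4, C7 applies, adding C7. So (C1, C4, C5)⁺ = {C1, C4, C5, C7}.
The closure contains neither all of R1 = {C1, C2, C4, C5} nor all of R2 = {C1, C3, C4, C5, C6, C7}, so the common attributes are not a superkey of either fragment. The join is lossy.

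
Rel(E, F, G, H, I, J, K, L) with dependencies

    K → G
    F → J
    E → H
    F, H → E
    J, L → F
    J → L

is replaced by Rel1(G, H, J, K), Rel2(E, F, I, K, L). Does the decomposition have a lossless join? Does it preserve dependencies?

lossy and not dependency-preserving

Lossless test: (K)⁺ = {G, K}, which is a superkey of neither fragment — lossy.
Dependency preservation: the restricted closure of {F} across the fragments never reaches {J}, so F → J cannot be enforced without a join — not preserved.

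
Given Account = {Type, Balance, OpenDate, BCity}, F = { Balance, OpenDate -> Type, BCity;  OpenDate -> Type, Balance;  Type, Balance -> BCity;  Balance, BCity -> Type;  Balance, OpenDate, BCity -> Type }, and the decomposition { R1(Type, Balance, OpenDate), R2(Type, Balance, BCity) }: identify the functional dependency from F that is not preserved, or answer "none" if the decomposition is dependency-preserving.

Balance, OpenDate → Type, BCity: restricted closure across fragments reaches Type, BCity.
OpenDate → Type, Balance lies within R1.
Type, Balance → BCity lies within R2.
Balance, BCity → Type lies within R2.
Balance, OpenDate, BCity → Type: restricted closure across fragments reaches Type.
Every dependency is enforceable on the fragments, so the decomposition is dependency-preserving.

none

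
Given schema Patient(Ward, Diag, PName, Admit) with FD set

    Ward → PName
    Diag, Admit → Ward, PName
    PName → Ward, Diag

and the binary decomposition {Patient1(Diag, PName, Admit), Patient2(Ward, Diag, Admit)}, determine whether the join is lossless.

Common attributes: Patient1 ∩ Patient2 = {Diag, Admit}.
Closure of {Diag, Admit}: Diag, Admit → Ward, PName applies, adding Ward, PName. So (Diag, Admit)⁺ = {Ward, Diag, PName, Admit}.
This closure contains every attribute of Patient1, so Patient1 ∩ Patient2 → Patient1. The join is lossless.

Yes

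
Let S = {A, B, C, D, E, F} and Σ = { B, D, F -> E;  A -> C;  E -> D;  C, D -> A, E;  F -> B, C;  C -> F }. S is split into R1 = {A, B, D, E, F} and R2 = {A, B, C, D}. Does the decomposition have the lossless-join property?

Yes

Common attributes: R1 ∩ R2 = {A, B, D}.
Closure of {A, B, D}: A → C applies, adding C; C, D → A, E applies, adding E; C → F applies, adding F. So (A, B, D)⁺ = {A, B, C, D, E, F}.
This closure contains every attribute of R1, so R1 ∩ R2 → R1. The join is lossless.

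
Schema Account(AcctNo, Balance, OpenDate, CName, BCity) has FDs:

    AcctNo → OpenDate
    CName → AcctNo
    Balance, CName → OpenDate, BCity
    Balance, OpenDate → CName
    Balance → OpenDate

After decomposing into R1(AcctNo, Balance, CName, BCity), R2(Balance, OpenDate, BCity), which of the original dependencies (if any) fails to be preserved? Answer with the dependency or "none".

Check AcctNo → OpenDate: no single fragment contains all of {AcctNo, OpenDate}, and the restricted closure of {AcctNo} across the fragments never reaches {OpenDate}.
CName → AcctNo is preserved.
Balance, CName → OpenDate, BCity is preserved.
Balance, OpenDate → CName is preserved.
Balance → OpenDate is preserved.

AcctNo → OpenDate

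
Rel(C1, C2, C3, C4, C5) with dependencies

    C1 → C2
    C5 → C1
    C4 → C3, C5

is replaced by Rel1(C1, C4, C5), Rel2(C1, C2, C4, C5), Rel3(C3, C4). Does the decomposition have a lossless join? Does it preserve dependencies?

Lossless test (chase): Rows 1 and 2 agree on C1; apply C1→C2 and equate their C2 entries. Rows 1 and 2 agree on C4; apply C4→C3, C5 and equate their C3, C5 entries. Rows 1 and 3 agree on C4; apply C4→C3, C5 and equate their C3, C5 entries. Rows 1 and 3 agree on C5; apply C5→C1 and equate their C1 entries. Rows 1 and 3 agree on C1; apply C1→C2 and equate their C2 entries. Row 1 is now all distinguished symbols — the join is lossless.
Dependency preservation: C4 → C3, C5 is not contained in any single fragment, but the restricted closure of its left-hand side across the fragments still reaches the right-hand side; the remaining FDs each lie inside some fragment. All dependencies are preserved.

lossless and dependency-preserving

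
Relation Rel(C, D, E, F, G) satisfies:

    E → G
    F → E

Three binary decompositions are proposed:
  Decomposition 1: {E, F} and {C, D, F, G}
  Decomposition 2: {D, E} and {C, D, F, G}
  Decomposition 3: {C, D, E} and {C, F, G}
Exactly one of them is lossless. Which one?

Decomposition 1: common = {F}, closure = {E, F, G} → lossless.
Decomposition 2: common = {D}, closure = {D} → lossy.
Decomposition 3: common = {C}, closure = {C} → lossy.

Decomposition 1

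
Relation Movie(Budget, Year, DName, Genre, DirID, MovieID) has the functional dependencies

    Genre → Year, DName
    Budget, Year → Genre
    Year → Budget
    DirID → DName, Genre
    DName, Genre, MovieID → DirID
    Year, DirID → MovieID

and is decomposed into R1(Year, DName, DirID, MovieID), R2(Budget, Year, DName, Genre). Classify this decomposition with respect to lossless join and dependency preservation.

Lossless test: (Year, DName)⁺ = {Budget, Year, DName, Genre}, which contains all of one fragment — lossless.
Dependency preservation: DirID → DName, Genre; DName, Genre, MovieID → DirID are not contained in any single fragment, but the restricted closure of each left-hand side across the fragments still reaches the right-hand side; the remaining FDs each lie inside some fragment. All dependencies are preserved.

lossless and dependency-preserving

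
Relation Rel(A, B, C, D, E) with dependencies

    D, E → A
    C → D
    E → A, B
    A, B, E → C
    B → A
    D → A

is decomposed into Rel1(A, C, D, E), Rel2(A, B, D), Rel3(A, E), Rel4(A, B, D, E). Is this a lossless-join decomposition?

Chase test. Columns are A, B, C, D, E; row i has aⱼ where attribute j ∈ Reli, else bᵢⱼ.
Initial tableau (one row per fragment):
  row 1: a1 b12 a3 a4 a5
  row 2: a1 a2 b23 a4 b25
  row 3: a1 b32 b33 b34 a5
  row 4: a1 a2 b43 a4 a5
Rows 1 and 3 agree on E; apply E→A, B and equate their A, B entries.
Rows 1 and 4 agree on E; apply E→A, B and equate their A, B entries.
Rows 1 and 3 agree on A, B, E; apply A, B, E→C and equate their C entries.
Rows 1 and 4 agree on A, B, E; apply A, B, E→C and equate their C entries.
Rows 1 and 3 agree on C; apply C→D and equate their D entries.
Row 1 is now all distinguished symbols — the join is lossless.

Yes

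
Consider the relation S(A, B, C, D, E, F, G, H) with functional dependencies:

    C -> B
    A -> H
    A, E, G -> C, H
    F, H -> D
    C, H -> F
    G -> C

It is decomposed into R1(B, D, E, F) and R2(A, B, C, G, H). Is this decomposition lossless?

Common attributes: R1 ∩ R2 = {B}.
No dependency enlarges {B}, so (B)⁺ = {B}.
The closure contains neither all of R1 = {B, D, E, F} nor all of R2 = {A, B, C, G, H}, so the common attributes are not a superkey of either fragment. The join is lossy.

No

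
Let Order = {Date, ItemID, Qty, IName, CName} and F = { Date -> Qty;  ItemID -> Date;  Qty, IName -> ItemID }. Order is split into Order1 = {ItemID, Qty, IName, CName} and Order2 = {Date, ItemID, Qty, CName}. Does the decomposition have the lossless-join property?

Yes

Common attributes: Order1 ∩ Order2 = {ItemID, Qty, CName}.
Closure of {ItemID, Qty, CName}: ItemID → Date applies, adding Date. So (ItemID, Qty, CName)⁺ = {Date, ItemID, Qty, CName}.
This closure contains every attribute of Order2, so Order1 ∩ Order2 → Order2. The join is lossless.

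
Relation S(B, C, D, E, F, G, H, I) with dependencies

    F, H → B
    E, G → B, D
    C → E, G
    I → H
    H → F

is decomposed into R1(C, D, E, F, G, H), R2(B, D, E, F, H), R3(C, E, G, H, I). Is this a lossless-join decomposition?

Chase test. Columns are B, C, D, E, F, G, H, I; row i has aⱼ where attribute j ∈ Ri, else bᵢⱼ.
Initial tableau (one row per fragment):
  row 1: b11 a2 a3 a4 a5 a6 a7 b18
  row 2: a1 b22 a3 a4 a5 b26 a7 b28
  row 3: b31 a2 b33 a4 b35 a6 a7 a8
Rows 1 and 2 agree on F, H; apply F, H→B and equate their B entries.
Rows 1 and 3 agree on E, G; apply E, G→B, D and equate their B, D entries.
Rows 1 and 3 agree on H; apply H→F and equate their F entries.
Row 3 is now all distinguished symbols — the join is lossless.

Yes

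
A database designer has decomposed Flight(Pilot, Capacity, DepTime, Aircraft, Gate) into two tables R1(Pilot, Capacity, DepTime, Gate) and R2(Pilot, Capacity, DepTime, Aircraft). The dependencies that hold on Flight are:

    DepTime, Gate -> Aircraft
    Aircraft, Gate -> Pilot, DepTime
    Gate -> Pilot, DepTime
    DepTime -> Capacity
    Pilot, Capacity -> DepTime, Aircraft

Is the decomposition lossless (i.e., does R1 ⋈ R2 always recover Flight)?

Common attributes: R1 ∩ R2 = {Pilot, Capacity, DepTime}.
Closure of {Pilot, Capacity, DepTime}: Pilot, Capacity → DepTime, Aircraft applies, adding Aircraft. So (Pilot, Capacity, DepTime)⁺ = {Pilot, Capacity, DepTime, Aircraft}.
This closure contains every attribute of R2, so R1 ∩ R2 → R2. The join is lossless.

Yes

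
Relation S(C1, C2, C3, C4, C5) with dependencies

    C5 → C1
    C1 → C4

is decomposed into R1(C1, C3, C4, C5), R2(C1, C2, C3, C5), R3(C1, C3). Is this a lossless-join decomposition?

Yes

Chase test. Columns are C1, C2, C3, C4, C5; row i has aⱼ where attribute j ∈ Ri, else bᵢⱼ.
Initial tableau (one row per fragment):
  row 1: a1 b12 a3 a4 a5
  row 2: a1 a2 a3 b24 a5
  row 3: a1 b32 a3 b34 b35
Rows 1 and 2 agree on C1; apply C1→C4 and equate their C4 entries.
Rows 1 and 3 agree on C1; apply C1→C4 and equate their C4 entries.
Row 2 is now all distinguished symbols — the join is lossless.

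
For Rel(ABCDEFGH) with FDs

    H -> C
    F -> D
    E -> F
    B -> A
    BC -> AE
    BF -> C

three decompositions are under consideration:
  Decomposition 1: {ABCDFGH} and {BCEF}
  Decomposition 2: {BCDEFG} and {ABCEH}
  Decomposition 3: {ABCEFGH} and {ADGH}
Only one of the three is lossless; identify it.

Decomposition 1

Decomposition 1: common = {BCF}, closure = {ABCDEF} → lossless.
Decomposition 2: common = {BCE}, closure = {ABCDEF} → lossy.
Decomposition 3: common = {AGH}, closure = {ACGH} → lossy.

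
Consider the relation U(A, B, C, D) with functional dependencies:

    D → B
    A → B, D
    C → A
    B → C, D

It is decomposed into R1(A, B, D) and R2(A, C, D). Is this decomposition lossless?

Common attributes: R1 ∩ R2 = {A, D}.
Closure of {A, D}: D → B applies, adding B; B → C, D applies, adding C. So (A, D)⁺ = {A, B, C, D}.
This closure contains every attribute of R1, so R1 ∩ R2 → R1. The join is lossless.

Yes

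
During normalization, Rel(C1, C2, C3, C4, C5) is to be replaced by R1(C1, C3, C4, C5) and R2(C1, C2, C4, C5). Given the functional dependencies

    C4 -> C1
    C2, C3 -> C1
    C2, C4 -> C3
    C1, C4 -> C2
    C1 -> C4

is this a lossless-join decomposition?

Common attributes: R1 ∩ R2 = {C1, C4, C5}.
Closure of {C1, C4, C5}: C1, C4 → C2 applies, adding C2; C2, C4 → C3 applies, adding C3. So (C1, C4, C5)⁺ = {C1, C2, C3, C4, C5}.
This closure contains every attribute of R1, so R1 ∩ R2 → R1. The join is lossless.

Yes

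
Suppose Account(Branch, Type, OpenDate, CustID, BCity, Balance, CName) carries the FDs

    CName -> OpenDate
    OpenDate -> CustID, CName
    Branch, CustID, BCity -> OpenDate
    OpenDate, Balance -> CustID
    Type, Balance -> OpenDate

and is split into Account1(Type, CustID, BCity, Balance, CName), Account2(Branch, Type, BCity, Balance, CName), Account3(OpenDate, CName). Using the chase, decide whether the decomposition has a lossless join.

Chase test. Columns are Branch, Type, OpenDate, CustID, BCity, Balance, CName; row i has aⱼ where attribute j ∈ Accounti, else bᵢⱼ.
Initial tableau (one row per fragment):
  row 1: b11 a2 b13 a4 a5 a6 a7
  row 2: a1 a2 b23 b24 a5 a6 a7
  row 3: b31 b32 a3 b34 b35 b36 a7
Rows 1 and 2 agree on CName; apply CName→OpenDate and equate their OpenDate entries.
Rows 1 and 3 agree on CName; apply CName→OpenDate and equate their OpenDate entries.
Rows 1 and 2 agree on OpenDate; apply OpenDate→CustID, CName and equate their CustID, CName entries.
Rows 1 and 3 agree on OpenDate; apply OpenDate→CustID, CName and equate their CustID, CName entries.
Row 2 is now all distinguished symbols — the join is lossless.

Yes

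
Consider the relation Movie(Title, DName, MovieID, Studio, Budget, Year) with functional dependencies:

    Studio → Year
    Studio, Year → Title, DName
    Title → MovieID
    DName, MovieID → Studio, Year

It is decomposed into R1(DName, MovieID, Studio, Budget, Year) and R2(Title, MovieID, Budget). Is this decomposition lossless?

Common attributes: R1 ∩ R2 = {MovieID, Budget}.
No dependency enlarges {MovieID, Budget}, so (MovieID, Budget)⁺ = {MovieID, Budget}.
The closure contains neither all of R1 = {DName, MovieID, Studio, Budget, Year} nor all of R2 = {Title, MovieID, Budget}, so the common attributes are not a superkey of either fragment. The join is lossy.

No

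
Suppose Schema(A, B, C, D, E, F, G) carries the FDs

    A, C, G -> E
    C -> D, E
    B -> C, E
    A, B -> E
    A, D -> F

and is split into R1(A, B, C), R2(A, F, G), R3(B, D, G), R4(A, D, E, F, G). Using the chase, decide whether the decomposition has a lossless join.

No

Chase test. Columns are A, B, C, D, E, F, G; row i has aⱼ where attribute j ∈ Ri, else bᵢⱼ.
Initial tableau (one row per fragment):
  row 1: a1 a2 a3 b14 b15 b16 b17
  row 2: a1 b22 b23 b24 b25 a6 a7
  row 3: b31 a2 b33 a4 b35 b36 a7
  row 4: a1 b42 b43 a4 a5 a6 a7
Rows 1 and 3 agree on B; apply B→C, E and equate their C, E entries.
Rows 1 and 3 agree on C; apply C→D, E and equate their D, E entries.
Rows 1 and 4 agree on A, D; apply A, D→F and equate their F entries.
No row becomes fully distinguished — the join is lossy.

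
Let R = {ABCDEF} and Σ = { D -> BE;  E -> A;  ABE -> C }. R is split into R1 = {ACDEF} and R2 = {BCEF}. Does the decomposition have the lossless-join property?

No

Common attributes: R1 ∩ R2 = {CEF}.
Closure of {CEF}: E → A applies, adding A. So (CEF)⁺ = {ACEF}.
The closure contains neither all of R1 = {ACDEF} nor all of R2 = {BCEF}, so the common attributes are not a superkey of either fragment. The join is lossy.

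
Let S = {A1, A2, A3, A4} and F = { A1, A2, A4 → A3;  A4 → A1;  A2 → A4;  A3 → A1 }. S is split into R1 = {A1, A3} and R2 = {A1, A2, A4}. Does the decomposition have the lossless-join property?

No

Common attributes: R1 ∩ R2 = {A1}.
No dependency enlarges {A1}, so (A1)⁺ = {A1}.
The closure contains neither all of R1 = {A1, A3} nor all of R2 = {A1, A2, A4}, so the common attributes are not a superkey of either fragment. The join is lossy.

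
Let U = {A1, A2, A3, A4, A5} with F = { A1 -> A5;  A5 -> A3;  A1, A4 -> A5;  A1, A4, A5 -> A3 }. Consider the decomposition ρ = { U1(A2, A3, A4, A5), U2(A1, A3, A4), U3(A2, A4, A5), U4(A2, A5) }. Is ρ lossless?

Chase test. Columns are A1, A2, A3, A4, A5; row i has aⱼ where attribute j ∈ Ui, else bᵢⱼ.
Initial tableau (one row per fragment):
  row 1: b11 a2 a3 a4 a5
  row 2: a1 b22 a3 a4 b25
  row 3: b31 a2 b33 a4 a5
  row 4: b41 a2 b43 b44 a5
Rows 1 and 3 agree on A5; apply A5→A3 and equate their A3 entries.
Rows 1 and 4 agree on A5; apply A5→A3 and equate their A3 entries.
No row becomes fully distinguished — the join is lossy.

No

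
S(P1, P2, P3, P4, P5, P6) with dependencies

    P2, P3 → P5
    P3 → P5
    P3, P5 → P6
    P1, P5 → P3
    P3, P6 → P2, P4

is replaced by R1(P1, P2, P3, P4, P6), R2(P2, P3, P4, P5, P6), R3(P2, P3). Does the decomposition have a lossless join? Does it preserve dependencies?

Lossless test (chase): Rows 1 and 2 agree on P2, P3; apply P2, P3→P5 and equate their P5 entries. Rows 1 and 3 agree on P2, P3; apply P2, P3→P5 and equate their P5 entries. Rows 1 and 3 agree on P3, P5; apply P3, P5→P6 and equate their P6 entries. Rows 1 and 3 agree on P3, P6; apply P3, P6→P2, P4 and equate their P2, P4 entries. Row 1 is now all distinguished symbols — the join is lossless.
Dependency preservation: the restricted closure of {P1, P5} across the fragments never reaches {P3}, so P1, P5 → P3 cannot be enforced without a join — not preserved.

lossless but not dependency-preserving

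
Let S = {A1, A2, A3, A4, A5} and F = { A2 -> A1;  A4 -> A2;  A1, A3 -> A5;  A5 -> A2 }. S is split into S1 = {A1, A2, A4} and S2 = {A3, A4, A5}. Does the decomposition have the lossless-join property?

Yes

Common attributes: S1 ∩ S2 = {A4}.
Closure of {A4}: A4 → A2 applies, adding A2; A2 → A1 applies, adding A1. So (A4)⁺ = {A1, A2, A4}.
This closure contains every attribute of S1, so S1 ∩ S2 → S1. The join is lossless.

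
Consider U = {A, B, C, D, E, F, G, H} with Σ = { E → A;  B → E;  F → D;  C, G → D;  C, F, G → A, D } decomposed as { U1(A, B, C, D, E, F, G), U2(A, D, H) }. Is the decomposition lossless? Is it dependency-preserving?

lossy but dependency-preserving

Lossless test: (A, D)⁺ = {A, D}, which is a superkey of neither fragment — lossy.
Dependency preservation: every FD's attributes lie within a single fragment, so each can be enforced locally — preserved.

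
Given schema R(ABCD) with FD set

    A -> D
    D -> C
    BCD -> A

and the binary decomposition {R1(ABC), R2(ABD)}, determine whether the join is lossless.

Common attributes: R1 ∩ R2 = {AB}.
Closure of {AB}: A → D applies, adding D; D → C applies, adding C. So (AB)⁺ = {ABCD}.
This closure contains every attribute of R1, so R1 ∩ R2 → R1. The join is lossless.

Yes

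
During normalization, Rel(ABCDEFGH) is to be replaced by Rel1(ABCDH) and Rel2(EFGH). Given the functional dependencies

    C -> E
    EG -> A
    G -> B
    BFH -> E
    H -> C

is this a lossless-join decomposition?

Common attributes: Rel1 ∩ Rel2 = {H}.
Closure of {H}: H → C applies, adding C; C → E applies, adding E. So (H)⁺ = {CEH}.
The closure contains neither all of Rel1 = {ABCDH} nor all of Rel2 = {EFGH}, so the common attributes are not a superkey of either fragment. The join is lossy.

No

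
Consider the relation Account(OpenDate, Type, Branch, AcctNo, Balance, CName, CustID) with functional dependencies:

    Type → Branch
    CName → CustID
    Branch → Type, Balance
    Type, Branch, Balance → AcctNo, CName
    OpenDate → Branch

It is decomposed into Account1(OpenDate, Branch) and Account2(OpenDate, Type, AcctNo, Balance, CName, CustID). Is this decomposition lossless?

Yes

Common attributes: Account1 ∩ Account2 = {OpenDate}.
Closure of {OpenDate}: OpenDate → Branch applies, adding Branch; Branch → Type, Balance applies, adding Type, Balance; Type, Branch, Balance → AcctNo, CName applies, adding AcctNo, CName; CName → CustID applies, adding CustID. So (OpenDate)⁺ = {OpenDate, Type, Branch, AcctNo, Balance, CName, CustID}.
This closure contains every attribute of Account1, so Account1 ∩ Account2 → Account1. The join is lossless.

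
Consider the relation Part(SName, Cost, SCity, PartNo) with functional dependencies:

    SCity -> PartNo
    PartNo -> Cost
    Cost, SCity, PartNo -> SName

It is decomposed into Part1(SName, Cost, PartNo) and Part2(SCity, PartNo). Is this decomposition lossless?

Common attributes: Part1 ∩ Part2 = {PartNo}.
Closure of {PartNo}: PartNo → Cost applies, adding Cost. So (PartNo)⁺ = {Cost, PartNo}.
The closure contains neither all of Part1 = {SName, Cost, PartNo} nor all of Part2 = {SCity, PartNo}, so the common attributes are not a superkey of either fragment. The join is lossy.

No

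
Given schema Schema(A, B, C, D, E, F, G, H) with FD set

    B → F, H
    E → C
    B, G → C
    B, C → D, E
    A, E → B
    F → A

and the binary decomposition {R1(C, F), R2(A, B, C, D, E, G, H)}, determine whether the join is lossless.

No

Common attributes: R1 ∩ R2 = {C}.
No dependency enlarges {C}, so (C)⁺ = {C}.
The closure contains neither all of R1 = {C, F} nor all of R2 = {A, B, C, D, E, G, H}, so the common attributes are not a superkey of either fragment. The join is lossy.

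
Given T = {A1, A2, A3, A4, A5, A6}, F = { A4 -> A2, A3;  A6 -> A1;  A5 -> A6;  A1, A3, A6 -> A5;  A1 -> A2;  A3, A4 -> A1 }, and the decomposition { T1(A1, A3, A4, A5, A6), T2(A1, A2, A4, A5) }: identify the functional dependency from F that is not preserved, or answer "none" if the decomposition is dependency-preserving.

none

A4 → A2, A3: restricted closure across fragments reaches A2, A3.
A6 → A1 lies within T1.
A5 → A6 lies within T1.
A1, A3, A6 → A5 lies within T1.
A1 → A2 lies within T2.
A3, A4 → A1 lies within T1.
Every dependency is enforceable on the fragments, so the decomposition is dependency-preserving.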